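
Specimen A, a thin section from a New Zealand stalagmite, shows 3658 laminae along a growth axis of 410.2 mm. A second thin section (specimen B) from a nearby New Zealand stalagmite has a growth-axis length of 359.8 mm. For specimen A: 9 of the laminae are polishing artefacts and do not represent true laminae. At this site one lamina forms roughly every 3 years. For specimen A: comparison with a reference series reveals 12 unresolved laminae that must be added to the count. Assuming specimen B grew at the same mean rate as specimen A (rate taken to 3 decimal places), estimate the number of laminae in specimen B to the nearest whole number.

3241 laminae

Specimen A: adjusted count: 3658 − 9 + 12 = 3661 laminae.
Specimen A: 3661 laminae at 3 years each span 3661 × 3 = 10983 years.
A: Extension rate ≈ 410.2 / 10983 = 0.037 mm/yr.
Specimen B: 359.8 mm / 0.037 mm per year = 9724.32 years; at 3 years per lamina that is 9724.32 / 3 ≈ 3241 laminae.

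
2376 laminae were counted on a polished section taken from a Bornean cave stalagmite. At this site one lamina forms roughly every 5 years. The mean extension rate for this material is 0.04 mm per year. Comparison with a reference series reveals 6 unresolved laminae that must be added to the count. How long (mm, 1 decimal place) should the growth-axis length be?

476.4 mm

Adjusted count: 2376 + 6 = 2382 laminae.
Multiplying by 5 years per lamina: 2382 × 5 = 11910 years.
11910 years at 0.04 mm/year gives 0.04 × 11910 = 476.4 mm.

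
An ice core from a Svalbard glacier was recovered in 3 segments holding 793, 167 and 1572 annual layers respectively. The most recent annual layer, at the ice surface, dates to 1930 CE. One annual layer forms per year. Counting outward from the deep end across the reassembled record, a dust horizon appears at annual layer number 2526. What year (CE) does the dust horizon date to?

Total annual layers = 793 + 167 + 1572 = 2532.
Between annual layer 2526 and the ice surface there are 2532 − 2526 = 6 annual layers.
Counting back 6 years from 1930 CE places the dust horizon in 1930 − 6 = 1924 CE.

1924 CE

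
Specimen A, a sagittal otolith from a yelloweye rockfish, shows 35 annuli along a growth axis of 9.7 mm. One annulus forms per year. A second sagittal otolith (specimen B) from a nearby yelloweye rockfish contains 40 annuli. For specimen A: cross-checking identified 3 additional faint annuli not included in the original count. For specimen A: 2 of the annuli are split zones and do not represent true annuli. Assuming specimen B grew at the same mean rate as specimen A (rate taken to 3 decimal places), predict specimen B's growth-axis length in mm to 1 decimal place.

Specimen A: true annulus count = 35 − 2 + 3 = 36.
A: 9.7 mm over 36 years gives 9.7 / 36 ≈ 0.269 mm/yr.
B's length ≈ 0.269 × 40 = 10.8 mm.

10.8 mm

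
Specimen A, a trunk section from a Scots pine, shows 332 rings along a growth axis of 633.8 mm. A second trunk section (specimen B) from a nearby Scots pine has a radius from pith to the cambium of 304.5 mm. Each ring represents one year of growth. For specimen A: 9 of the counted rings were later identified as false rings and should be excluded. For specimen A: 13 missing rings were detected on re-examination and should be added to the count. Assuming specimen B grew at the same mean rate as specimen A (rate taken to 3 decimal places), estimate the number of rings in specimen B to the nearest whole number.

Specimen A: true ring count = 332 − 9 + 13 = 336.
A: 633.8 mm over 336 years gives 633.8 / 336 ≈ 1.886 mm/yr.
Specimen B: 304.5 mm / 1.886 mm per year = 161.45 years ≈ 161 rings.

161 rings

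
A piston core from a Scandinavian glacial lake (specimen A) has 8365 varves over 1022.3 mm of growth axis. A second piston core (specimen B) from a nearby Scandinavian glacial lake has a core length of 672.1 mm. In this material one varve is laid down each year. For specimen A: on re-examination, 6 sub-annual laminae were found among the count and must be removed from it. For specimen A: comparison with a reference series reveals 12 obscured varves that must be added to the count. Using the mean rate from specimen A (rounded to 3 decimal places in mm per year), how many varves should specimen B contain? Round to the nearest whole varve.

Specimen A: after corrections the count is 8365 − 6 + 12 = 8371 varves.
A: Mean rate = 1022.3 mm / 8371 years ≈ 0.122 mm per year.
B spans 672.1 / 0.122 = 5509.02 years ≈ 5509 varves.

5509 varves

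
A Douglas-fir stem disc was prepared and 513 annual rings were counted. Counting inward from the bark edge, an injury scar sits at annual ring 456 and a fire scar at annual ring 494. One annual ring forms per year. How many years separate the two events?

38 yr

The two markers are separated by 494 − 456 = 38 annual rings.
At one annual ring per year, 38 years elapsed between them.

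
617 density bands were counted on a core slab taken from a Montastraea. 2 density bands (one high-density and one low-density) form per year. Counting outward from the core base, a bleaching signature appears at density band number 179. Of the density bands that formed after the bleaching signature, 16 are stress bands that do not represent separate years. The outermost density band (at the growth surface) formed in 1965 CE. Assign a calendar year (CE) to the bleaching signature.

1754 CE

The bleaching signature sits at density band 179 from the core base, so 617 − 179 = 438 density bands formed after it.
438 − 16 false = 422 true density bands after the bleaching signature.
422 density bands at 2 per year is 422 / 2 = 211 years.
The density band at the growth surface is 1965 CE, so the bleaching signature dates to 1965 − 211 = 1754 CE.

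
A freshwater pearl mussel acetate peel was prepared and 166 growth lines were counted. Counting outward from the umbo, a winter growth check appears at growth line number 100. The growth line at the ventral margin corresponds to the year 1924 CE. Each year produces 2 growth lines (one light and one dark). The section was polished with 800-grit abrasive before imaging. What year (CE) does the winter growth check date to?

1891 CE

166 − 100 = 66 growth lines lie beyond the winter growth check toward the ventral margin.
With 2 growth lines per year, 66 / 2 = 33 years.
1924 − 33 = 1891 CE.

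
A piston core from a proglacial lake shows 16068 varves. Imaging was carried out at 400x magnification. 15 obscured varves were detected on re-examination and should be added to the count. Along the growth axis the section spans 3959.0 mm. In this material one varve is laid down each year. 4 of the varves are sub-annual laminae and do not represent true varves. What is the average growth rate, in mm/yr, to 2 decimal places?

0.25 mm/yr

True varve count = 16068 − 4 + 15 = 16079.
Extension rate ≈ 3959.0 / 16079 = 0.25 mm/yr.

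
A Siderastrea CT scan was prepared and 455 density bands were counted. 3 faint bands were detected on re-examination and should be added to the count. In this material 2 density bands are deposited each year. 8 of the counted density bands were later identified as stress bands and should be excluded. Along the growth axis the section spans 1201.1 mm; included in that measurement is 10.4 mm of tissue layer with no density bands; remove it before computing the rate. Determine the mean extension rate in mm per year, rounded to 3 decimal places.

5.292 mm per year

Correcting the raw count gives 455 − 8 + 3 = 450 true density bands.
450 density bands at 2 per year is 450 / 2 = 225 years.
Removing the 10.4 mm offcut leaves 1201.1 − 10.4 = 1190.7 mm.
Extension rate ≈ 1190.7 / 225 = 5.292 mm per year.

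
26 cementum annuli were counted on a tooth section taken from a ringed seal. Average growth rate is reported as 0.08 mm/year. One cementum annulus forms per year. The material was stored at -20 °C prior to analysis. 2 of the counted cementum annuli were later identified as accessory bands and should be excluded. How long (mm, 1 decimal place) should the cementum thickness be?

Adjusted count: 26 − 2 = 24 cementum annuli.
24 years at 0.08 mm/year gives 0.08 × 24 = 1.9 mm.

1.9 mm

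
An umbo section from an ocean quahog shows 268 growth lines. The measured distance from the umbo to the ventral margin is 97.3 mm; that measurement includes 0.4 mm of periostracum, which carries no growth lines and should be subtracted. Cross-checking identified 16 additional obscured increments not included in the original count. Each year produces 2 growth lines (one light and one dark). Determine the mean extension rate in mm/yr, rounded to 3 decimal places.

0.682 mm/yr

After corrections the count is 268 + 16 = 284 growth lines.
Dividing by 2 growth lines per year: 284 / 2 = 142 years.
Removing the 0.4 mm offcut leaves 97.3 − 0.4 = 96.9 mm.
Mean rate = 96.9 mm / 142 years ≈ 0.682 mm/yr.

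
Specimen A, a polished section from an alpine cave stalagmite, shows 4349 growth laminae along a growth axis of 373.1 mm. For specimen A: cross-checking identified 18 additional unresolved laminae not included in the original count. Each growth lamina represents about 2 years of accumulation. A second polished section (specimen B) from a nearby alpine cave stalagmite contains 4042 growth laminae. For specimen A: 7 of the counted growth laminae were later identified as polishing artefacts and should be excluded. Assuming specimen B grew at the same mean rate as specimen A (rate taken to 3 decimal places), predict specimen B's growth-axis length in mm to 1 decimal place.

347.6 mm

Specimen A: after corrections the count is 4349 − 7 + 18 = 4360 growth laminae.
Specimen A: 4360 growth laminae at 2 years each span 4360 × 2 = 8720 years.
A: Extension rate ≈ 373.1 / 8720 = 0.043 mm/year.
Specimen B: at 2 years per growth lamina, 4042 × 2 = 8084 years. For B, 0.043 mm/year × 8084 years = 347.6 mm.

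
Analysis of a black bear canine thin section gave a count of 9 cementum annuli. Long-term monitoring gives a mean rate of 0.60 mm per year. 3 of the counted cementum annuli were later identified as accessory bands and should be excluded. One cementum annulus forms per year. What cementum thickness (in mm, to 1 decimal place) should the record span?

3.6 mm

True cementum annulus count = 9 − 3 = 6.
Predicted length = 0.60 mm/year × 6 years = 3.6 mm.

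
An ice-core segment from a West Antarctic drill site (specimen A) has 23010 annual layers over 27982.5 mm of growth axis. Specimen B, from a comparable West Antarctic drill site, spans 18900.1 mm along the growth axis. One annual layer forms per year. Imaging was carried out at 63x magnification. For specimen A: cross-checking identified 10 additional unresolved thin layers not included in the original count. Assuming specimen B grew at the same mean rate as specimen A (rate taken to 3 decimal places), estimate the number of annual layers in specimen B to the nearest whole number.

15543 annual layers

Specimen A: true annual layer count = 23010 + 10 = 23020.
A: Mean rate = 27982.5 mm / 23020 years ≈ 1.216 mm/yr.
Specimen B: 18900.1 mm / 1.216 mm per year = 15542.85 years ≈ 15543 annual layers.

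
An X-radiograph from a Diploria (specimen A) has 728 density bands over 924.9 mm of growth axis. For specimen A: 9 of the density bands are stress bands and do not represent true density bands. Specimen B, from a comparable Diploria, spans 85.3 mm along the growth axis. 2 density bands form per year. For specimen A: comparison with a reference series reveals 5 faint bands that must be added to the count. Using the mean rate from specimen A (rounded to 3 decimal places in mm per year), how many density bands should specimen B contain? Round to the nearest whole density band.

67 density bands

Specimen A: true density band count = 728 − 9 + 5 = 724.
Specimen A: 724 density bands at 2 per year is 724 / 2 = 362 years.
A: 924.9 mm over 362 years gives 924.9 / 362 ≈ 2.555 mm/yr.
B spans 85.3 / 2.555 = 33.39 years; at 2 density bands per year that is 33.39 × 2 ≈ 67 density bands.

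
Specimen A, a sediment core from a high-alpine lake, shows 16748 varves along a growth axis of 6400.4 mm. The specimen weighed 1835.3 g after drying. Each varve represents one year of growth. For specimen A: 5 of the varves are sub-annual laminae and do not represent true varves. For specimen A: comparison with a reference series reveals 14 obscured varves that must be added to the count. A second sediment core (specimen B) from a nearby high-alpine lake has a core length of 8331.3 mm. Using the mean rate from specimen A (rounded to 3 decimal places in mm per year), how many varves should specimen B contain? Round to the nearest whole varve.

Specimen A: true varve count = 16748 − 5 + 14 = 16757.
A: 6400.4 mm over 16757 years gives 6400.4 / 16757 ≈ 0.382 mm/yr.
B spans 8331.3 / 0.382 = 21809.69 years ≈ 21810 varves.

21810 varves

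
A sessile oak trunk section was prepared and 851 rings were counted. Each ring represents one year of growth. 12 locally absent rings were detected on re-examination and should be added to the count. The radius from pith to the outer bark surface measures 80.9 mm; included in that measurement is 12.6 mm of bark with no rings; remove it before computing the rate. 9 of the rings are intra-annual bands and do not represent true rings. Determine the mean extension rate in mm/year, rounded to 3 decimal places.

Adjusted count: 851 − 9 + 12 = 854 rings.
Net length = 80.9 − 12.6 = 68.3 mm.
Extension rate ≈ 68.3 / 854 = 0.080 mm/year.

0.080 mm/year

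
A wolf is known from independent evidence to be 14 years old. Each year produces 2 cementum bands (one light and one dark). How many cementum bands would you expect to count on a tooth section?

Expected cementum bands: 14 × 2 = 28.
So 28 cementum bands should be present.

28 cementum bands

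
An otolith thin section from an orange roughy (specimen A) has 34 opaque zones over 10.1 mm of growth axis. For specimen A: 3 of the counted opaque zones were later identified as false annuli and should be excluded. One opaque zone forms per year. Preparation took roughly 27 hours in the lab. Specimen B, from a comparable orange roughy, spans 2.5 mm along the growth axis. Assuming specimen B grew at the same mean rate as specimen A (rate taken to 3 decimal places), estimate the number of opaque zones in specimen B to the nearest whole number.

Specimen A: adjusted count: 34 − 3 = 31 opaque zones.
A: 10.1 mm over 31 years gives 10.1 / 31 ≈ 0.326 mm/yr.
B spans 2.5 / 0.326 = 7.67 years ≈ 8 opaque zones.

8 opaque zones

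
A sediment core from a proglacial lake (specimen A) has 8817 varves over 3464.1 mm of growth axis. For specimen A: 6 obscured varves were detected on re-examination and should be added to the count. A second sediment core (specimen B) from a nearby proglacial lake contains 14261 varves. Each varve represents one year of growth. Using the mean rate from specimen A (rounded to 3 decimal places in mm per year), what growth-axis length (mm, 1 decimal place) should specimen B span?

Specimen A: true varve count = 8817 + 6 = 8823.
A: 3464.1 mm over 8823 years gives 3464.1 / 8823 ≈ 0.393 mm/year.
Length of B = 0.393 × 14261 = 5604.6 mm.

5604.6 mm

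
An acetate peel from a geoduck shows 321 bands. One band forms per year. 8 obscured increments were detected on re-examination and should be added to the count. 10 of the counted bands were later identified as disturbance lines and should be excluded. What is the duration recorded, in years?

319 years

Correcting the raw count gives 321 − 10 + 8 = 319 true bands.
With a one-to-one band periodicity this is 319 years.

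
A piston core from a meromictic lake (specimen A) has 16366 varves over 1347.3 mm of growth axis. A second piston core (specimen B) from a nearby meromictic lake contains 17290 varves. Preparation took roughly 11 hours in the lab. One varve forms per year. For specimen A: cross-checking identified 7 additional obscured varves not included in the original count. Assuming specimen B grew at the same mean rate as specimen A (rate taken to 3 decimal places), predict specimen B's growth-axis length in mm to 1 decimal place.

1417.8 mm

Specimen A: correcting the raw count gives 16366 + 7 = 16373 true varves.
A: Mean rate = 1347.3 mm / 16373 years ≈ 0.082 mm/year.
For B, 0.082 mm/year × 17290 years = 1417.8 mm.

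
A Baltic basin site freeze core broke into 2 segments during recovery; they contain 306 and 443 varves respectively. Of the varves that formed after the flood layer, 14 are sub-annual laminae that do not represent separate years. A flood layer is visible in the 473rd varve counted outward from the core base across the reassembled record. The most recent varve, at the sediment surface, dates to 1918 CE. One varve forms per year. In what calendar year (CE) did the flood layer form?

1656 CE

Total varves = 306 + 443 = 749.
749 − 473 = 276 varves lie beyond the flood layer toward the sediment surface.
Excluding 14 false varves: 276 − 14 = 262.
Counting back 262 years from 1918 CE places the flood layer in 1918 − 262 = 1656 CE.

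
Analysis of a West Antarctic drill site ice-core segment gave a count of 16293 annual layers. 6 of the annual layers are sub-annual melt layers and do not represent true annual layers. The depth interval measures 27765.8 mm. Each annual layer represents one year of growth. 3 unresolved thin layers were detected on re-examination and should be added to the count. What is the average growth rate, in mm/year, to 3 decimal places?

After corrections the count is 16293 − 6 + 3 = 16290 annual layers.
27765.8 mm over 16290 years gives 27765.8 / 16290 ≈ 1.704 mm/year.

1.704 mm/year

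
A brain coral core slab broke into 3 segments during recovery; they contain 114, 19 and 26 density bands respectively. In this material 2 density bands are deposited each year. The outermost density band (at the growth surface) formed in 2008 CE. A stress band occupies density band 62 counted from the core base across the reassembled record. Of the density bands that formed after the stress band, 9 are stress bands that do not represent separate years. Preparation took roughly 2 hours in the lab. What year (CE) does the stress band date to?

Total density bands = 114 + 19 + 26 = 159.
The stress band sits at density band 62 from the core base, so 159 − 62 = 97 density bands formed after it.
Removing the 9 false density bands leaves 97 − 9 = 88 true density bands beyond the stress band.
With 2 density bands per year, 88 / 2 = 44 years.
2008 − 44 = 1964 CE.

1964 CE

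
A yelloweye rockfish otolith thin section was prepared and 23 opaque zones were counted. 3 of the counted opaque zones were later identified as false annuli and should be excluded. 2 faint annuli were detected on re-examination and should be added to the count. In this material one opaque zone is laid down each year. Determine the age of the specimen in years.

True opaque zone count = 23 − 3 + 2 = 22.
With a one-to-one opaque zone periodicity this is 22 years.

22 yr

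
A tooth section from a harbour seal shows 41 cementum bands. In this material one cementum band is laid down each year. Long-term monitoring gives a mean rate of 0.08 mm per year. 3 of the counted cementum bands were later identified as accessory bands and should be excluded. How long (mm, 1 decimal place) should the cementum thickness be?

3.0 mm

Correcting the raw count gives 41 − 3 = 38 true cementum bands.
Predicted length = 0.08 mm/year × 38 years = 3.0 mm.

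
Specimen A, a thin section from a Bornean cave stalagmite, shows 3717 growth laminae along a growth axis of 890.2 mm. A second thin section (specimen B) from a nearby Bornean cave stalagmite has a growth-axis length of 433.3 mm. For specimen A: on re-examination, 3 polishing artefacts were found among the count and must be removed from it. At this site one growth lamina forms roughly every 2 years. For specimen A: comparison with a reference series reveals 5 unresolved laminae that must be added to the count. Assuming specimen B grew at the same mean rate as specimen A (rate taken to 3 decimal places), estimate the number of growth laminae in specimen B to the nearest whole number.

1805 growth laminae

Specimen A: correcting the raw count gives 3717 − 3 + 5 = 3719 true growth laminae.
Specimen A: 3719 growth laminae at 2 years each span 3719 × 2 = 7438 years.
A: Extension rate ≈ 890.2 / 7438 = 0.120 mm/year.
B spans 433.3 / 0.120 = 3610.83 years; at 2 years per growth lamina that is 3610.83 / 2 ≈ 1805 growth laminae.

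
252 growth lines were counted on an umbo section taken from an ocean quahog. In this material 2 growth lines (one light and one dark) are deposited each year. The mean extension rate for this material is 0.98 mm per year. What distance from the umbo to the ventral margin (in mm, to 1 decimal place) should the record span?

252 growth lines at 2 per year is 252 / 2 = 126 years.
Predicted length = 0.98 mm/year × 126 years = 123.5 mm.

123.5 mm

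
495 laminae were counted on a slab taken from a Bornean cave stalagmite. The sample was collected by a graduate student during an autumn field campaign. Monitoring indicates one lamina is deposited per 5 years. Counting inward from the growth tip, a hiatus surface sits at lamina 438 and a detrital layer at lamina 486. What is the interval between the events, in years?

Separation: 486 − 438 = 48 laminae.
At 5 years per lamina, 48 × 5 = 240 years.

240 years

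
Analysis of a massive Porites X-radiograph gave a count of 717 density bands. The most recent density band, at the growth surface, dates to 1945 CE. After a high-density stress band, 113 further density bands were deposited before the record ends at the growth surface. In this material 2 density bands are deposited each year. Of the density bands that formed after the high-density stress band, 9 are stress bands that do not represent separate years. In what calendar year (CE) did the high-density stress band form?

113 density bands post-date the high-density stress band.
Removing the 9 false density bands leaves 113 − 9 = 104 true density bands beyond the high-density stress band.
With 2 density bands per year, 104 / 2 = 52 years.
1945 − 52 = 1893 CE.

1893 CE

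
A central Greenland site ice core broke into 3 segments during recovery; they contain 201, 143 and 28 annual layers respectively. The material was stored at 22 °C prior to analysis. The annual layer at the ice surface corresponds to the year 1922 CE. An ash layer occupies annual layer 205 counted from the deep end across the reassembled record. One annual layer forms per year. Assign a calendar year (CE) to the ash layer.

1755 CE

Total annual layers = 201 + 143 + 28 = 372.
The ash layer sits at annual layer 205 from the deep end, so 372 − 205 = 167 annual layers formed after it.
Counting back 167 years from 1922 CE places the ash layer in 1922 − 167 = 1755 CE.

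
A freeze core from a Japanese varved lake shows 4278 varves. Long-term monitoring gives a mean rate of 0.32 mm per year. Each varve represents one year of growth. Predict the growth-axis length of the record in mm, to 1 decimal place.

1369.0 mm

4278 years of growth are recorded.
4278 years at 0.32 mm/year gives 0.32 × 4278 = 1369.0 mm.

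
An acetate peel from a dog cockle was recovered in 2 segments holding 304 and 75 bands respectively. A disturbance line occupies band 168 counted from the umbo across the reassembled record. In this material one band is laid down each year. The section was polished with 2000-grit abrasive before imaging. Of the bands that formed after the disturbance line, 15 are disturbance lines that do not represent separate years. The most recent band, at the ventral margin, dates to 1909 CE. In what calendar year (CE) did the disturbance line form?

1713 CE

Total bands = 304 + 75 = 379.
379 − 168 = 211 bands lie beyond the disturbance line toward the ventral margin.
211 − 15 false = 196 true bands after the disturbance line.
1909 − 196 = 1713 CE.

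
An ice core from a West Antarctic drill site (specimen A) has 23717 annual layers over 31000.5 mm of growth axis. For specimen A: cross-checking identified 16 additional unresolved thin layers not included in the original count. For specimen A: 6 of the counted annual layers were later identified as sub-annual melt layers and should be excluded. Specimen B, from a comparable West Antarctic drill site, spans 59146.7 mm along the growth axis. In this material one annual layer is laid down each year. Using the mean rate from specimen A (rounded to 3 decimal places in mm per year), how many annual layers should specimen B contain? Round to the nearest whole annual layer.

Specimen A: correcting the raw count gives 23717 − 6 + 16 = 23727 true annual layers.
A: 31000.5 mm over 23727 years gives 31000.5 / 23727 ≈ 1.307 mm/yr.
For B, 59146.7 / 1.307 = 45253.79 years ≈ 45254 annual layers.

45254 annual layers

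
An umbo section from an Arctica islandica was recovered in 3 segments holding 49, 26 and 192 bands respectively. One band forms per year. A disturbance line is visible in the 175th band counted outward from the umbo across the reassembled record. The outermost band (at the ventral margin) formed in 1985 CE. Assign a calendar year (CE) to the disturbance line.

1893 CE

Total bands = 49 + 26 + 192 = 267.
The disturbance line sits at band 175 from the umbo, so 267 − 175 = 92 bands formed after it.
1985 − 92 = 1893 CE.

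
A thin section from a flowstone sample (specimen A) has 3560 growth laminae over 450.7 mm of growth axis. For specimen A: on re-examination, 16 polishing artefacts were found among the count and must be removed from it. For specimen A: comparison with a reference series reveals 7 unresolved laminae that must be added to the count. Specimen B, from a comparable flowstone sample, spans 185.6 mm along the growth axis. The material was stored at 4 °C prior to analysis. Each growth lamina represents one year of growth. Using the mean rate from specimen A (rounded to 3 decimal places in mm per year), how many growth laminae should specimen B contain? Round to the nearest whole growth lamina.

Specimen A: after corrections the count is 3560 − 16 + 7 = 3551 growth laminae.
A: Extension rate ≈ 450.7 / 3551 = 0.127 mm/year.
Specimen B: 185.6 mm / 0.127 mm per year = 1461.42 years ≈ 1461 growth laminae.

1461 growth laminae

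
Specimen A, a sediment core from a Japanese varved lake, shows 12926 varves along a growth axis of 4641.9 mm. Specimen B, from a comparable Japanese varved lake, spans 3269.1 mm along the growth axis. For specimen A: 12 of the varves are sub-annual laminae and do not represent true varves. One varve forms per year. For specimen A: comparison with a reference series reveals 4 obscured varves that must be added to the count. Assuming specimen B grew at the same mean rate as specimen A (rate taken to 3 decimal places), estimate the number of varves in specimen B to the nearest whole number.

Specimen A: after corrections the count is 12926 − 12 + 4 = 12918 varves.
A: Mean rate = 4641.9 mm / 12918 years ≈ 0.359 mm per year.
Specimen B: 3269.1 mm / 0.359 mm per year = 9106.13 years ≈ 9106 varves.

9106 varves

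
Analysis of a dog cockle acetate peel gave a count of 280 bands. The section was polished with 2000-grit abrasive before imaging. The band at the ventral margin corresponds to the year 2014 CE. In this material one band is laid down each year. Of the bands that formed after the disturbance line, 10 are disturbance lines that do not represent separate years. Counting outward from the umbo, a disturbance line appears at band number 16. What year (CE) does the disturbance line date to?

1760 CE

The disturbance line sits at band 16 from the umbo, so 280 − 16 = 264 bands formed after it.
Excluding 10 false bands: 264 − 10 = 254.
The band at the ventral margin is 2014 CE, so the disturbance line dates to 2014 − 254 = 1760 CE.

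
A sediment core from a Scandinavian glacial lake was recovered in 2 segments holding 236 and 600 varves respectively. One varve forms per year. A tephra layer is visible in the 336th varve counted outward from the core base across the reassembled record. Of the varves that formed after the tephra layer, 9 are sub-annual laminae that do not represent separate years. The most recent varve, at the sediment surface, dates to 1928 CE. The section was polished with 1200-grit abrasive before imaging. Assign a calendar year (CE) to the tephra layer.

1437 CE

Total varves = 236 + 600 = 836.
The tephra layer sits at varve 336 from the core base, so 836 − 336 = 500 varves formed after it.
Removing the 9 false varves leaves 500 − 9 = 491 true varves beyond the tephra layer.
The varve at the sediment surface is 1928 CE, so the tephra layer dates to 1928 − 491 = 1437 CE.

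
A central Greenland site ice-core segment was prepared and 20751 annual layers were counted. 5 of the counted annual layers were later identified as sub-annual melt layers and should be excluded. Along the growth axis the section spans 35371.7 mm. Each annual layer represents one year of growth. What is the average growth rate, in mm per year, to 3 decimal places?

1.705 mm per year

True annual layer count = 20751 − 5 = 20746.
Mean rate = 35371.7 mm / 20746 years ≈ 1.705 mm per year.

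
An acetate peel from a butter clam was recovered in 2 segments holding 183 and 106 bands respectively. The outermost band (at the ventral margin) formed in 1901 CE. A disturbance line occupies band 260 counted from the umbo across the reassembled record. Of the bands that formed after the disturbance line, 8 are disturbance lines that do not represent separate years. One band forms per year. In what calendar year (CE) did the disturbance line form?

1880 CE

Total bands = 183 + 106 = 289.
The disturbance line sits at band 260 from the umbo, so 289 − 260 = 29 bands formed after it.
29 − 8 false = 21 true bands after the disturbance line.
The band at the ventral margin is 1901 CE, so the disturbance line dates to 1901 − 21 = 1880 CE.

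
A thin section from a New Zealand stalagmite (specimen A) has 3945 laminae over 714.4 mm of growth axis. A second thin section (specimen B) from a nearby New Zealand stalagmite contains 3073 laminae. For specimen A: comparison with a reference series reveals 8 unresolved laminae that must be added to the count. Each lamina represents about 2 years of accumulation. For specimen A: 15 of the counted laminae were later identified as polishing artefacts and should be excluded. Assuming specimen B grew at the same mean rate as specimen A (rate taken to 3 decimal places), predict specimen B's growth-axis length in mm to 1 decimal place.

Specimen A: after corrections the count is 3945 − 15 + 8 = 3938 laminae.
Specimen A: 3938 laminae at 2 years each span 3938 × 2 = 7876 years.
A: Extension rate ≈ 714.4 / 7876 = 0.091 mm/year.
Specimen B: multiplying by 2 years per lamina: 3073 × 2 = 6146 years. For B, 0.091 mm/year × 6146 years = 559.3 mm.

559.3 mm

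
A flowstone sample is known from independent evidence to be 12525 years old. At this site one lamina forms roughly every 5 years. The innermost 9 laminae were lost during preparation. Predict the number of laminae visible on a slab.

One lamina every 5 years means 12525 / 5 = 2505 laminae.
2505 − 9 missed = 2496 laminae expected in the prepared section.

2496 laminae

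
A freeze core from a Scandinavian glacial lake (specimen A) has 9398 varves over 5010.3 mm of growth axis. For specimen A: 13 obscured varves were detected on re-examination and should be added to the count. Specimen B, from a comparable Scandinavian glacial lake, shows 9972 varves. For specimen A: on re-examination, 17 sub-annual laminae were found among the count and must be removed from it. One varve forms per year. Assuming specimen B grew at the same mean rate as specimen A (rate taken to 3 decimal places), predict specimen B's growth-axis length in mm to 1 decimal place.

5315.1 mm

Specimen A: adjusted count: 9398 − 17 + 13 = 9394 varves.
A: 5010.3 mm over 9394 years gives 5010.3 / 9394 ≈ 0.533 mm/yr.
B's length ≈ 0.533 × 9972 = 5315.1 mm.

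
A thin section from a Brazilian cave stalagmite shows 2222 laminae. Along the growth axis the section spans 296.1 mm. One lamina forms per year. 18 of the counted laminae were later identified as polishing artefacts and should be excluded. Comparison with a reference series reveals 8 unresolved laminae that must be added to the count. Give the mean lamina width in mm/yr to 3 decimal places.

0.134 mm/yr

After corrections the count is 2222 − 18 + 8 = 2212 laminae.
Mean rate = 296.1 mm / 2212 years ≈ 0.134 mm/yr.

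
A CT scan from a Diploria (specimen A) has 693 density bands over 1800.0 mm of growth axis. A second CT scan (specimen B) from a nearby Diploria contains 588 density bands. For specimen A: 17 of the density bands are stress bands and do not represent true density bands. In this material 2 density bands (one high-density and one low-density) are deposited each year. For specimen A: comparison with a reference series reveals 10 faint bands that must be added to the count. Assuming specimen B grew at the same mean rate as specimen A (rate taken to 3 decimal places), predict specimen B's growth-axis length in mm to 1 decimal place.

1542.9 mm

Specimen A: adjusted count: 693 − 17 + 10 = 686 density bands.
Specimen A: dividing by 2 density bands per year: 686 / 2 = 343 years.
A: 1800.0 mm over 343 years gives 1800.0 / 343 ≈ 5.248 mm per year.
Specimen B: with 2 density bands per year, 588 / 2 = 294 years. For B, 5.248 mm/year × 294 years = 1542.9 mm.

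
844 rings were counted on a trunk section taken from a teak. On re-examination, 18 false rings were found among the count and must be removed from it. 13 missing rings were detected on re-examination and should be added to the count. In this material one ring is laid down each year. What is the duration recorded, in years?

Correcting the raw count gives 844 − 18 + 13 = 839 true rings.
With a one-to-one ring periodicity this is 839 years.

839 years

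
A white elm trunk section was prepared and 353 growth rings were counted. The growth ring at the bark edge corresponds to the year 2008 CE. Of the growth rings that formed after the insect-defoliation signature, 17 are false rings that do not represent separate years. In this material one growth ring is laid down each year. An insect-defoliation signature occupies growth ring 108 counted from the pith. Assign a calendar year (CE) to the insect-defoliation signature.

1780 CE

The insect-defoliation signature sits at growth ring 108 from the pith, so 353 − 108 = 245 growth rings formed after it.
Excluding 17 false growth rings: 245 − 17 = 228.
2008 − 228 = 1780 CE.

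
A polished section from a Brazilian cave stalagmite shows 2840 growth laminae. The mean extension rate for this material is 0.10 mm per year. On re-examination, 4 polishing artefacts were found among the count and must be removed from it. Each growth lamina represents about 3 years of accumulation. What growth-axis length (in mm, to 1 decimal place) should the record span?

850.8 mm

True growth lamina count = 2840 − 4 = 2836.
At 3 years per growth lamina, 2836 × 3 = 8508 years.
Length ≈ 0.10 × 8508 = 850.8 mm.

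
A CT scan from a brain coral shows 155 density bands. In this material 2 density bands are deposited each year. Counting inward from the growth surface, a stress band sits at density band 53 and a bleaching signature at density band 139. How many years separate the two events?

43 years

The two markers are separated by 139 − 53 = 86 density bands.
Dividing by 2 density bands per year: 86 / 2 = 43 years.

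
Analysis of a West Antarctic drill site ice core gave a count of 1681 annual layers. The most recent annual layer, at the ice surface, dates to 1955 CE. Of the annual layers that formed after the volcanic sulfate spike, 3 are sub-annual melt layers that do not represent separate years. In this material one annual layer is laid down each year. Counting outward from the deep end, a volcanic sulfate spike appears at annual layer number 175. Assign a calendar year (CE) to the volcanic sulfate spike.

452 CE

The volcanic sulfate spike sits at annual layer 175 from the deep end, so 1681 − 175 = 1506 annual layers formed after it.
Removing the 3 false annual layers leaves 1506 − 3 = 1503 true annual layers beyond the volcanic sulfate spike.
Counting back 1503 years from 1955 CE places the volcanic sulfate spike in 1955 − 1503 = 452 CE.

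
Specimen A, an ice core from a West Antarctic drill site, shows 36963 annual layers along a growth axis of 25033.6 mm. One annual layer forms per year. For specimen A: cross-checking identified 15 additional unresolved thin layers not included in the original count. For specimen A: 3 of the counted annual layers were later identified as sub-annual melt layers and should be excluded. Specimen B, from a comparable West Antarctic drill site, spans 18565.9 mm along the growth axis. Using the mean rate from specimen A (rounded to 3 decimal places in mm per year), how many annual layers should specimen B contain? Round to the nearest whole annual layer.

27424 annual layers

Specimen A: after corrections the count is 36963 − 3 + 15 = 36975 annual layers.
A: 25033.6 mm over 36975 years gives 25033.6 / 36975 ≈ 0.677 mm per year.
For B, 18565.9 / 0.677 = 27423.78 years ≈ 27424 annual layers.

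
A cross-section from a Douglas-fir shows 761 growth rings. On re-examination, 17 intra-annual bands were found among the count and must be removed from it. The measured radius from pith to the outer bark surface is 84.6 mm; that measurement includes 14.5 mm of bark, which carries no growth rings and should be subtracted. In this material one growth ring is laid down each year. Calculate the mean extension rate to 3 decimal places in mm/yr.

0.094 mm/yr

True growth ring count = 761 − 17 = 744.
Removing the 14.5 mm offcut leaves 84.6 − 14.5 = 70.1 mm.
70.1 mm over 744 years gives 70.1 / 744 ≈ 0.094 mm/yr.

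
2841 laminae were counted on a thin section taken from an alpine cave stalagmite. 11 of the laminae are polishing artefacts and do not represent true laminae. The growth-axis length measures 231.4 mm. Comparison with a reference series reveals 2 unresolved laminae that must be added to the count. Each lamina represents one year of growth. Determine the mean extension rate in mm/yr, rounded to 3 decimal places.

Correcting the raw count gives 2841 − 11 + 2 = 2832 true laminae.
Extension rate ≈ 231.4 / 2832 = 0.082 mm/yr.

0.082 mm/yr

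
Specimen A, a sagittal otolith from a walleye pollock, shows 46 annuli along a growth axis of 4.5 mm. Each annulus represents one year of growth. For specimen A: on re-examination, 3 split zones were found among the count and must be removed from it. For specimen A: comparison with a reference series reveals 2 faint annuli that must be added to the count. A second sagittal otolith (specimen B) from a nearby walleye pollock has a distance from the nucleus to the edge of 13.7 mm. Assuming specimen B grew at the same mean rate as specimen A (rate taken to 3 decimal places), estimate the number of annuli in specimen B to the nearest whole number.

Specimen A: correcting the raw count gives 46 − 3 + 2 = 45 true annuli.
A: Mean rate = 4.5 mm / 45 years ≈ 0.100 mm/year.
For B, 13.7 / 0.100 = 137.00 years ≈ 137 annuli.

137 annuli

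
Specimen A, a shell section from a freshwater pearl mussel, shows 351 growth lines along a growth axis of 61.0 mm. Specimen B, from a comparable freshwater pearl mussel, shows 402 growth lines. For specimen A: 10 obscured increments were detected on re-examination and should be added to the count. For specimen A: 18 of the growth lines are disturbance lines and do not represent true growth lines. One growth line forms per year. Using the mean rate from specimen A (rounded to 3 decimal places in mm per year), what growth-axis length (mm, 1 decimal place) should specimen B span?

Specimen A: adjusted count: 351 − 18 + 10 = 343 growth lines.
A: Extension rate ≈ 61.0 / 343 = 0.178 mm/year.
For B, 0.178 mm/year × 402 years = 71.6 mm.

71.6 mm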